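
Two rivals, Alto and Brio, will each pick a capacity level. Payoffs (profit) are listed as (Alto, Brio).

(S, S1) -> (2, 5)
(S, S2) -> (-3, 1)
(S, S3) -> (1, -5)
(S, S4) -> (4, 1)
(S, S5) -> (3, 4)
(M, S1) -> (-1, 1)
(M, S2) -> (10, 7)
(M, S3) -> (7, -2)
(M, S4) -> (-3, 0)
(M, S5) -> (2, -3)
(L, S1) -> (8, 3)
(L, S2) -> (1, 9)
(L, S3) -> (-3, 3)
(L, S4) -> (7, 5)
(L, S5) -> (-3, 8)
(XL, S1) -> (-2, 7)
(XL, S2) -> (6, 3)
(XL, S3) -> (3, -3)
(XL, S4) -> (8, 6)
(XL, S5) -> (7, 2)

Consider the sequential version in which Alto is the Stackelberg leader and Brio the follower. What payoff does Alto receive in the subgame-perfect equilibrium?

10

Brio best-responds to each possible Alto move:
- S: BR = S1, leader payoff 2.
- M: BR = S2, leader payoff 10.
- L: BR = S2, leader payoff 1.
- XL: BR = S1, leader payoff -2.
Among 2, 10, 1, -2, the best is 10 at M. Subgame-perfect outcome: (M, S2) with payoffs (10, 7).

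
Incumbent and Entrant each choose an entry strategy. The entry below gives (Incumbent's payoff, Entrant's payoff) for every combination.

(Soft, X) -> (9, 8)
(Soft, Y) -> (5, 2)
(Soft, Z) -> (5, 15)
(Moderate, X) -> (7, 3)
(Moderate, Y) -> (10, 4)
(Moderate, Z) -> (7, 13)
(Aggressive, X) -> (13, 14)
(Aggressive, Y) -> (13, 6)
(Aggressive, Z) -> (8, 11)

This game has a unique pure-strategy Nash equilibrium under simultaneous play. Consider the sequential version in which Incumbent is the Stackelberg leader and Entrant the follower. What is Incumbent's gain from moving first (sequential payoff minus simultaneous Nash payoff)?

Work backward from Entrant's decision.
- Soft: BR = Z, leader payoff 5.
- Moderate: BR = Z, leader payoff 7.
- Aggressive: BR = X, leader payoff 13.
Among 5, 7, 13, the best is 13 at Aggressive. Subgame-perfect outcome: (Aggressive, X) with payoffs (13, 14).
Under simultaneous play:
Incumbent's best replies: X→Aggressive; Y→Aggressive; Z→Aggressive.
Entrant's best replies: Soft→Z; Moderate→Z; Aggressive→X.
Only (Aggressive, X) has each player best-responding; Nash payoffs (13, 14).
Incumbent's commitment gain: 13 − 13 = 0.

0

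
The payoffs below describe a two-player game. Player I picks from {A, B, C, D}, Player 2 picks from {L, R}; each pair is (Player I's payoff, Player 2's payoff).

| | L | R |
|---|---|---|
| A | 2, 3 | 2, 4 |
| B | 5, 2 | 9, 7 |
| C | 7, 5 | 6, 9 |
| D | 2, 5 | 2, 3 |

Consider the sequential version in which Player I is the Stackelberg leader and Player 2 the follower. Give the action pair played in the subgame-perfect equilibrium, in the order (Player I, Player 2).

(B, R)

Player 2 best-responds to each possible Player I move:
- A: BR = R, leader payoff 2.
- B: BR = R, leader payoff 9.
- C: BR = R, leader payoff 6.
- D: BR = L, leader payoff 2.
Maximizing over 2, 9, 6, 2, Player I chooses B. Subgame-perfect outcome: (B, R) with payoffs (9, 7).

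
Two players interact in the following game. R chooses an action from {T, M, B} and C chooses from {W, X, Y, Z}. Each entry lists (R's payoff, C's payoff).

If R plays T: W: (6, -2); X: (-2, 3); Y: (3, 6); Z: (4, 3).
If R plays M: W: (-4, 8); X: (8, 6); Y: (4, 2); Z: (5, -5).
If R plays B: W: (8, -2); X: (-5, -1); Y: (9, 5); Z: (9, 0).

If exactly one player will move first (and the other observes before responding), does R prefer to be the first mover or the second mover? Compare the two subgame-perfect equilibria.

If R leads: C's best replies are T→Y, M→W, B→Y; R's induced payoffs 3, -4, 9; outcome (B, Y), payoffs (9, 5).
If C leads: R's best replies are W→B, X→M, Y→B, Z→B; C's induced payoffs -2, 6, 5, 0; outcome (M, X), payoffs (8, 6).
R gets 9 moving first and 8 moving second, so R prefers to move first.

first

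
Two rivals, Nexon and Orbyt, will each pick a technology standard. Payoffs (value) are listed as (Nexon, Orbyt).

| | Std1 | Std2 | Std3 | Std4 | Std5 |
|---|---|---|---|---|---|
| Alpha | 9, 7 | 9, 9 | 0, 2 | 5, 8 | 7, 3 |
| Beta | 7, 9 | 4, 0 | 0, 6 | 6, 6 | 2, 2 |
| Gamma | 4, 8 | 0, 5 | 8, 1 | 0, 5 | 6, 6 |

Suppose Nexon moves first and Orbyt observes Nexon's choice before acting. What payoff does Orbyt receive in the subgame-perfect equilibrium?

9

Orbyt best-responds to each possible Nexon move:
- Alpha: Orbyt compares 7, 9, 2, 8, 3 and picks Std2; Nexon would get 9.
- Beta: Orbyt compares 9, 0, 6, 6, 2 and picks Std1; Nexon would get 7.
- Gamma: Orbyt compares 8, 5, 1, 5, 6 and picks Std1; Nexon would get 4.
Nexon's induced payoffs are 9, 7, 4, so Nexon commits to Alpha. Subgame-perfect outcome: (Alpha, Std2) with payoffs (9, 9).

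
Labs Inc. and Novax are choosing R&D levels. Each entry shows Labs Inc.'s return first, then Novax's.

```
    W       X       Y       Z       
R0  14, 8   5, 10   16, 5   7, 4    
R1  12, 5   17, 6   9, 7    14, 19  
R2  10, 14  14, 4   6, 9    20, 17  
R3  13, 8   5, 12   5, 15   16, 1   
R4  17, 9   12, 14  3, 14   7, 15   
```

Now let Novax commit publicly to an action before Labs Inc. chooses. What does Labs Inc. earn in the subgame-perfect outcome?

20

Work backward from Labs Inc.'s decision.
- W: Labs Inc. compares 14, 12, 10, 13, 17 and picks R4; Novax would get 9.
- X: Labs Inc. compares 5, 17, 14, 5, 12 and picks R1; Novax would get 6.
- Y: Labs Inc. compares 16, 9, 6, 5, 3 and picks R0; Novax would get 5.
- Z: Labs Inc. compares 7, 14, 20, 16, 7 and picks R2; Novax would get 17.
Maximizing over 9, 6, 5, 17, Novax chooses Z. Subgame-perfect outcome: (R2, Z) with payoffs (20, 17).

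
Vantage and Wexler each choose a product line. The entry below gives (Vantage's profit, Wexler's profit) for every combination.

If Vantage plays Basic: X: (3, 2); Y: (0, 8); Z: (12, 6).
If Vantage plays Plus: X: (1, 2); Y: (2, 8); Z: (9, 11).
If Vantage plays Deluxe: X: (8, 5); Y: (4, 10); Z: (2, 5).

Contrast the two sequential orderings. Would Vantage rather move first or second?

If Vantage leads: Wexler's best replies are Basic→Y, Plus→Z, Deluxe→Y; Vantage's induced payoffs 0, 9, 4; outcome (Plus, Z), payoffs (9, 11).
If Wexler leads: Vantage's best replies are X→Deluxe, Y→Deluxe, Z→Basic; Wexler's induced payoffs 5, 10, 6; outcome (Deluxe, Y), payoffs (4, 10).
Vantage gets 9 moving first and 4 moving second, so Vantage prefers to move first.

first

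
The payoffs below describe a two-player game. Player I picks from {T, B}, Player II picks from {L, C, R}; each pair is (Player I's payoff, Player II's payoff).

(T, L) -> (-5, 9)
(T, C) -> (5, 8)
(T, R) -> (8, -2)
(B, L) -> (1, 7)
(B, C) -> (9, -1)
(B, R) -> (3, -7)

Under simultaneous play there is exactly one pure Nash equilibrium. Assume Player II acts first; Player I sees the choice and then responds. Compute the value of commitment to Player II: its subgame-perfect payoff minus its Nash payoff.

Backward induction with Player II moving first.
- L: BR = B, leader payoff 7.
- C: BR = B, leader payoff -1.
- R: BR = T, leader payoff -2.
Among 7, -1, -2, the best is 7 at L. Subgame-perfect outcome: (B, L) with payoffs (1, 7).
Under simultaneous play:
Player I's best replies: L→B; C→B; R→T.
Player II's best replies: T→L; B→L.
The unique mutual best reply is (B, L), giving (1, 7).
Player II's commitment gain: 7 − 7 = 0.

0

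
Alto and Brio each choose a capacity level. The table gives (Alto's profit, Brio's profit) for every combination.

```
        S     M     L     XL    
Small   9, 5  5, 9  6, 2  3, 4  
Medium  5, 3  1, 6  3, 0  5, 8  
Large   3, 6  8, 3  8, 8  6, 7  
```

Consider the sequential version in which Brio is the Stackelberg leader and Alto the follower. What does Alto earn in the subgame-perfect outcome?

Work backward from Alto's decision.
- S → Alto plays Small (best of 9, 5, 3); Brio gets 5.
- M → Alto plays Large (best of 5, 1, 8); Brio gets 3.
- L → Alto plays Large (best of 6, 3, 8); Brio gets 8.
- XL → Alto plays Large (best of 3, 5, 6); Brio gets 7.
Brio's induced payoffs are 5, 3, 8, 7, so Brio commits to L. Subgame-perfect outcome: (Large, L) with payoffs (8, 8).

8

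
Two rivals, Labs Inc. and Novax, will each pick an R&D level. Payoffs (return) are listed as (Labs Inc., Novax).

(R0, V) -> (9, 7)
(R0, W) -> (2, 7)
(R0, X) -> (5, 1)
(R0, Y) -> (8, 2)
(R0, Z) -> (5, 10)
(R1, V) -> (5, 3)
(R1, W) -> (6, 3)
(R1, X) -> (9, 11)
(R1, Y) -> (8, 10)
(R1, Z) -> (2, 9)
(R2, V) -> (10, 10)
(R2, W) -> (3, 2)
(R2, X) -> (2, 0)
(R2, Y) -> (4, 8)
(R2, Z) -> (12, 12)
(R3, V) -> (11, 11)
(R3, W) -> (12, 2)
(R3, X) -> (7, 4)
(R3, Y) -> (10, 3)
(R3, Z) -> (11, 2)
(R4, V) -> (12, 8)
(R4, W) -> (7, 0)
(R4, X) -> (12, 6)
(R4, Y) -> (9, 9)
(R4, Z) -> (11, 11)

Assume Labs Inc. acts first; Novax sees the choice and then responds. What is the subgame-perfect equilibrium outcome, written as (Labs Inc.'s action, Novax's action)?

Novax best-responds to each possible Labs Inc. move:
- R0: BR = Z, leader payoff 5.
- R1: BR = X, leader payoff 9.
- R2: BR = Z, leader payoff 12.
- R3: BR = V, leader payoff 11.
- R4: BR = Z, leader payoff 11.
Maximizing over 5, 9, 12, 11, 11, Labs Inc. chooses R2. Subgame-perfect outcome: (R2, Z) with payoffs (12, 12).

(R2, Z)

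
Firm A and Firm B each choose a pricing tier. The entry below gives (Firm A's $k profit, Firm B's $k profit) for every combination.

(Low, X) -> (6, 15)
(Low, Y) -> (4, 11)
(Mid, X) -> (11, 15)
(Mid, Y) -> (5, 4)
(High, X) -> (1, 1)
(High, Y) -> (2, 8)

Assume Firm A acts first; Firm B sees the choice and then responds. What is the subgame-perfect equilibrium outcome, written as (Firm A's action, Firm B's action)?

(Mid, X)

Work backward from Firm B's decision.
- Low → Firm B plays X (best of 15, 11); Firm A gets 6.
- Mid → Firm B plays X (best of 15, 4); Firm A gets 11.
- High → Firm B plays Y (best of 1, 8); Firm A gets 2.
Firm A's induced payoffs are 6, 11, 2, so Firm A commits to Mid. Subgame-perfect outcome: (Mid, X) with payoffs (11, 15).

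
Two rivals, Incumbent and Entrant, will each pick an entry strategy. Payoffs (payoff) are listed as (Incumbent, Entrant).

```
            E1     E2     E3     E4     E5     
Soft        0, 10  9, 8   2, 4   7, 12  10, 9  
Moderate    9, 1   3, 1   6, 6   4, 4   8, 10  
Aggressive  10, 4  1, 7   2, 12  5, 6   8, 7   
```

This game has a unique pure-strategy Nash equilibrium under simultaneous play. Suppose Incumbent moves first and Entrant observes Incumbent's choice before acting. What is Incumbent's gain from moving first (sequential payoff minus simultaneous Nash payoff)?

Entrant best-responds to each possible Incumbent move:
- Soft: Entrant compares 10, 8, 4, 12, 9 and picks E4; Incumbent would get 7.
- Moderate: Entrant compares 1, 1, 6, 4, 10 and picks E5; Incumbent would get 8.
- Aggressive: Entrant compares 4, 7, 12, 6, 7 and picks E3; Incumbent would get 2.
Maximizing over 7, 8, 2, Incumbent chooses Moderate. Subgame-perfect outcome: (Moderate, E5) with payoffs (8, 10).
Under simultaneous play:
Incumbent's best replies: E1→Aggressive; E2→Soft; E3→Moderate; E4→Soft; E5→Soft.
Entrant's best replies: Soft→E4; Moderate→E5; Aggressive→E3.
Only (Soft, E4) has each player best-responding; Nash payoffs (7, 12).
Incumbent's commitment gain: 8 − 7 = 1.

1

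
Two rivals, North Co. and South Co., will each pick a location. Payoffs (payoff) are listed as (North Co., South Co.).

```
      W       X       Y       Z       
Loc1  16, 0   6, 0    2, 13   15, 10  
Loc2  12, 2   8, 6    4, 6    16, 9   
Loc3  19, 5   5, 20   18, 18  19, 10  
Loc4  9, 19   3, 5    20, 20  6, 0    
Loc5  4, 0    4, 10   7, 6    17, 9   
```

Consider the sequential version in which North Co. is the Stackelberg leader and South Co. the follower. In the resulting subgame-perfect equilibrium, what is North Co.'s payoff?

20

Work backward from South Co.'s decision.
- Loc1: BR = Y, leader payoff 2.
- Loc2: BR = Z, leader payoff 16.
- Loc3: BR = X, leader payoff 5.
- Loc4: BR = Y, leader payoff 20.
- Loc5: BR = X, leader payoff 4.
North Co.'s induced payoffs are 2, 16, 5, 20, 4, so North Co. commits to Loc4. Subgame-perfect outcome: (Loc4, Y) with payoffs (20, 20).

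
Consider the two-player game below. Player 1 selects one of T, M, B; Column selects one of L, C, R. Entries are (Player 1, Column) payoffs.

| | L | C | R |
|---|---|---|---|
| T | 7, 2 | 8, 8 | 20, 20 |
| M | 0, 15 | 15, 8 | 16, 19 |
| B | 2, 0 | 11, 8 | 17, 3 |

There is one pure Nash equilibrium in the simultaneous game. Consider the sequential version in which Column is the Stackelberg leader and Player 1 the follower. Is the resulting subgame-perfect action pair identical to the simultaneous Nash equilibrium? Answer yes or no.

yes

Backward induction with Column moving first.
- L: Player 1 compares 7, 0, 2 and picks T; Column would get 2.
- C: Player 1 compares 8, 15, 11 and picks M; Column would get 8.
- R: Player 1 compares 20, 16, 17 and picks T; Column would get 20.
Column's induced payoffs are 2, 8, 20, so Column commits to R. Subgame-perfect outcome: (T, R) with payoffs (20, 20).
Now find the simultaneous Nash equilibrium.
Player 1's best replies: L→T; C→M; R→T.
Column's best replies: T→R; M→R; B→C.
The unique mutual best reply is (T, R), giving (20, 20).
Sequential outcome (T, R) coincides with the Nash profile (T, R).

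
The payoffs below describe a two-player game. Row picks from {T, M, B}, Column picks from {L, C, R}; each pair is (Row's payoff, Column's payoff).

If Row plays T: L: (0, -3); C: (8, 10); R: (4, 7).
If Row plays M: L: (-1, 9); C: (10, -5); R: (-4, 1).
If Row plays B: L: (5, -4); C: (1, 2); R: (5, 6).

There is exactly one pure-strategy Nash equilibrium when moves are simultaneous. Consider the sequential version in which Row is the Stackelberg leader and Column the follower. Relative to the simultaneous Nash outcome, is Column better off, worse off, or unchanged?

Column best-responds to each possible Row move:
- T → Column plays C (best of -3, 10, 7); Row gets 8.
- M → Column plays L (best of 9, -5, 1); Row gets -1.
- B → Column plays R (best of -4, 2, 6); Row gets 5.
Maximizing over 8, -1, 5, Row chooses T. Subgame-perfect outcome: (T, C) with payoffs (8, 10).
Under simultaneous play:
Row's best replies: L→B; C→M; R→B.
Column's best replies: T→C; M→L; B→R.
Only (B, R) has each player best-responding; Nash payoffs (5, 6).
Column earns 10 sequentially versus 6 at the Nash outcome: better off.

better off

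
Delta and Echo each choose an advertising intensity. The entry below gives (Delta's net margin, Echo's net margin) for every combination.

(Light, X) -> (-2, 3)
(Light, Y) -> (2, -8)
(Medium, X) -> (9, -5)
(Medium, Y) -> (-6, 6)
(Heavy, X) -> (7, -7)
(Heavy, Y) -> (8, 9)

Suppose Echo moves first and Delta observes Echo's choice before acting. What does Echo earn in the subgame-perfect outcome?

Solve by backward induction (Echo leads).
- X → Delta plays Medium (best of -2, 9, 7); Echo gets -5.
- Y → Delta plays Heavy (best of 2, -6, 8); Echo gets 9.
Among -5, 9, the best is 9 at Y. Subgame-perfect outcome: (Heavy, Y) with payoffs (8, 9).

9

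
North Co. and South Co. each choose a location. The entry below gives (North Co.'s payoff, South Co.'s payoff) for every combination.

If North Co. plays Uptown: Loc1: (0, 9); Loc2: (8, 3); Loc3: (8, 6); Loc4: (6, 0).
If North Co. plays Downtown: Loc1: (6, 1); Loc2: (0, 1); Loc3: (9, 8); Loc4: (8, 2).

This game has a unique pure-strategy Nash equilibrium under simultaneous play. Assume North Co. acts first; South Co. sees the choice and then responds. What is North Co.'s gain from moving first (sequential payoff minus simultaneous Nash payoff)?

Work backward from South Co.'s decision.
- Uptown: BR = Loc1, leader payoff 0.
- Downtown: BR = Loc3, leader payoff 9.
Among 0, 9, the best is 9 at Downtown. Subgame-perfect outcome: (Downtown, Loc3) with payoffs (9, 8).
Under simultaneous play:
North Co.'s best replies: Loc1→Downtown; Loc2→Uptown; Loc3→Downtown; Loc4→Downtown.
South Co.'s best replies: Uptown→Loc1; Downtown→Loc3.
Only (Downtown, Loc3) has each player best-responding; Nash payoffs (9, 8).
North Co.'s commitment gain: 9 − 9 = 0.

0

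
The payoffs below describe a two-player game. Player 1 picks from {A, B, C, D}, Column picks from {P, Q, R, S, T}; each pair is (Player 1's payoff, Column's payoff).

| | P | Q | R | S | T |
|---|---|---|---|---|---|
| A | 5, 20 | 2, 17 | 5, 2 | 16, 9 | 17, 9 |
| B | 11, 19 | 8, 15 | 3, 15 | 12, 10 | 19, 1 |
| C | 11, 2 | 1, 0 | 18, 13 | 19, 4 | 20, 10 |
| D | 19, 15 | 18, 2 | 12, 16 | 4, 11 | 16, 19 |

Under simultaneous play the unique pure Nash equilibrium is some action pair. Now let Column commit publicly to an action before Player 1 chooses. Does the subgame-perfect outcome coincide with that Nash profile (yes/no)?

no

Backward induction with Column moving first.
- P → Player 1 plays D (best of 5, 11, 11, 19); Column gets 15.
- Q → Player 1 plays D (best of 2, 8, 1, 18); Column gets 2.
- R → Player 1 plays C (best of 5, 3, 18, 12); Column gets 13.
- S → Player 1 plays C (best of 16, 12, 19, 4); Column gets 4.
- T → Player 1 plays C (best of 17, 19, 20, 16); Column gets 10.
Among 15, 2, 13, 4, 10, the best is 15 at P. Subgame-perfect outcome: (D, P) with payoffs (19, 15).
Now find the simultaneous Nash equilibrium.
Player 1's best replies: P→D; Q→D; R→C; S→C; T→C.
Column's best replies: A→P; B→P; C→R; D→T.
Only (C, R) has each player best-responding; Nash payoffs (18, 13).
Sequential outcome (D, P) differs from the Nash profile (C, R).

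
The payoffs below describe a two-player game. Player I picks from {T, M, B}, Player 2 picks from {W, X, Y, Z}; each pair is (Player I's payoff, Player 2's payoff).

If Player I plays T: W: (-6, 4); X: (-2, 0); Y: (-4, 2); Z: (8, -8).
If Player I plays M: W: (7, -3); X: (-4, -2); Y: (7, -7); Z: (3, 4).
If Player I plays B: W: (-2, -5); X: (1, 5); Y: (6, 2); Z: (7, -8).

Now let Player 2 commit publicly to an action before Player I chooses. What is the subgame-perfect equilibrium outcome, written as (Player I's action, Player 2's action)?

Work backward from Player I's decision.
- W: Player I compares -6, 7, -2 and picks M; Player 2 would get -3.
- X: Player I compares -2, -4, 1 and picks B; Player 2 would get 5.
- Y: Player I compares -4, 7, 6 and picks M; Player 2 would get -7.
- Z: Player I compares 8, 3, 7 and picks T; Player 2 would get -8.
Maximizing over -3, 5, -7, -8, Player 2 chooses X. Subgame-perfect outcome: (B, X) with payoffs (1, 5).

(B, X)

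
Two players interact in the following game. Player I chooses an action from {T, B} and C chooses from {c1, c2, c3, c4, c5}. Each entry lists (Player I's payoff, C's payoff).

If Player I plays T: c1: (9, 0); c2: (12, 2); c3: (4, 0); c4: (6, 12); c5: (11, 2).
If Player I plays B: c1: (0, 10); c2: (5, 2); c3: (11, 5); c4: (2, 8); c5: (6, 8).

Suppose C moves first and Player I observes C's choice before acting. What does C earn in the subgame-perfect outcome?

12

Player I best-responds to each possible C move:
- c1 → Player I plays T (best of 9, 0); C gets 0.
- c2 → Player I plays T (best of 12, 5); C gets 2.
- c3 → Player I plays B (best of 4, 11); C gets 5.
- c4 → Player I plays T (best of 6, 2); C gets 12.
- c5 → Player I plays T (best of 11, 6); C gets 2.
C's induced payoffs are 0, 2, 5, 12, 2, so C commits to c4. Subgame-perfect outcome: (T, c4) with payoffs (6, 12).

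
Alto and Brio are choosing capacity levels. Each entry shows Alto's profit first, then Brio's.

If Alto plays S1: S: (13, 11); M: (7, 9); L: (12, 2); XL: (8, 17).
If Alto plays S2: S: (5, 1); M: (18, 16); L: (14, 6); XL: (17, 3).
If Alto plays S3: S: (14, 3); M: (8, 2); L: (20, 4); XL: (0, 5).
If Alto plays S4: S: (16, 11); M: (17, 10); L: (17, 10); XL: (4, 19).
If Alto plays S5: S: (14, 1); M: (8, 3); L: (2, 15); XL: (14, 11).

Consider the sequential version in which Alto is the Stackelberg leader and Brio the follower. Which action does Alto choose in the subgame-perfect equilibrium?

S2

Work backward from Brio's decision.
- S1: BR = XL, leader payoff 8.
- S2: BR = M, leader payoff 18.
- S3: BR = XL, leader payoff 0.
- S4: BR = XL, leader payoff 4.
- S5: BR = L, leader payoff 2.
Alto's induced payoffs are 8, 18, 0, 4, 2, so Alto commits to S2. Subgame-perfect outcome: (S2, M) with payoffs (18, 16).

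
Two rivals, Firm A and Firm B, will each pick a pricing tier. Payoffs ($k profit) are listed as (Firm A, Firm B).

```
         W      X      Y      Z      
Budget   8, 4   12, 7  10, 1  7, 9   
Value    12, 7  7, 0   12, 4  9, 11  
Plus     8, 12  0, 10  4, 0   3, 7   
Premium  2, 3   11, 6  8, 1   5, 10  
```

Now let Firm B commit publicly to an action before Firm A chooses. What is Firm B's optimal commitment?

Work backward from Firm A's decision.
- W: BR = Value, leader payoff 7.
- X: BR = Budget, leader payoff 7.
- Y: BR = Value, leader payoff 4.
- Z: BR = Value, leader payoff 11.
Among 7, 7, 4, 11, the best is 11 at Z. Subgame-perfect outcome: (Value, Z) with payoffs (9, 11).

Z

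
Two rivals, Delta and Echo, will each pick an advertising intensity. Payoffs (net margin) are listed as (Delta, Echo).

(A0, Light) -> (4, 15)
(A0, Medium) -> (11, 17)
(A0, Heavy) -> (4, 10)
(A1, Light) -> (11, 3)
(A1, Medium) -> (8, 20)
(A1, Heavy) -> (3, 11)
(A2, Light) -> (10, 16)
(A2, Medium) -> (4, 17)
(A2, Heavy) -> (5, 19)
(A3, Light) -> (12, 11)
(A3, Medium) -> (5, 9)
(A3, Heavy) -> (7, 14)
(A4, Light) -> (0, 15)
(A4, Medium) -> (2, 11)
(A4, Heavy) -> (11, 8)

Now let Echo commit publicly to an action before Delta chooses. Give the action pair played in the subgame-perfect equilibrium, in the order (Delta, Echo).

(A0, Medium)

Solve by backward induction (Echo leads).
- Light: Delta compares 4, 11, 10, 12, 0 and picks A3; Echo would get 11.
- Medium: Delta compares 11, 8, 4, 5, 2 and picks A0; Echo would get 17.
- Heavy: Delta compares 4, 3, 5, 7, 11 and picks A4; Echo would get 8.
Echo's induced payoffs are 11, 17, 8, so Echo commits to Medium. Subgame-perfect outcome: (A0, Medium) with payoffs (11, 17).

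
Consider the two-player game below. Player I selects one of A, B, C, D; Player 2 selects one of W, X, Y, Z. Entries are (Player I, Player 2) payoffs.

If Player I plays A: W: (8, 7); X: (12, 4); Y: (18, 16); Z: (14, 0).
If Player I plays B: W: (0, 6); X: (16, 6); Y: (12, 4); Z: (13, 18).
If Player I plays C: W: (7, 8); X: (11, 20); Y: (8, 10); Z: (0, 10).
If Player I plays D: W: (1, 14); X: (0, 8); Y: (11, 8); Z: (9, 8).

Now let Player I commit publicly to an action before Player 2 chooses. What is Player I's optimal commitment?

Work backward from Player 2's decision.
- A: BR = Y, leader payoff 18.
- B: BR = Z, leader payoff 13.
- C: BR = X, leader payoff 11.
- D: BR = W, leader payoff 1.
Player I's induced payoffs are 18, 13, 11, 1, so Player I commits to A. Subgame-perfect outcome: (A, Y) with payoffs (18, 16).

A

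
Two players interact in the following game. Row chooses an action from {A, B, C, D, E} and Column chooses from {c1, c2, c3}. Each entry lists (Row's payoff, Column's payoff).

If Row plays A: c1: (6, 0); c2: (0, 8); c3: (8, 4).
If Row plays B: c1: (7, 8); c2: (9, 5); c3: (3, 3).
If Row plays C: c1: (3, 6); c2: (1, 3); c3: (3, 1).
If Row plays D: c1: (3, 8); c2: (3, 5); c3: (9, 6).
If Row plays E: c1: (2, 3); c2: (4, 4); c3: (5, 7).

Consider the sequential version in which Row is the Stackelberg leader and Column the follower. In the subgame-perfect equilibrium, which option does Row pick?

B

Solve by backward induction (Row leads).
- A: BR = c2, leader payoff 0.
- B: BR = c1, leader payoff 7.
- C: BR = c1, leader payoff 3.
- D: BR = c1, leader payoff 3.
- E: BR = c3, leader payoff 5.
Maximizing over 0, 7, 3, 3, 5, Row chooses B. Subgame-perfect outcome: (B, c1) with payoffs (7, 8).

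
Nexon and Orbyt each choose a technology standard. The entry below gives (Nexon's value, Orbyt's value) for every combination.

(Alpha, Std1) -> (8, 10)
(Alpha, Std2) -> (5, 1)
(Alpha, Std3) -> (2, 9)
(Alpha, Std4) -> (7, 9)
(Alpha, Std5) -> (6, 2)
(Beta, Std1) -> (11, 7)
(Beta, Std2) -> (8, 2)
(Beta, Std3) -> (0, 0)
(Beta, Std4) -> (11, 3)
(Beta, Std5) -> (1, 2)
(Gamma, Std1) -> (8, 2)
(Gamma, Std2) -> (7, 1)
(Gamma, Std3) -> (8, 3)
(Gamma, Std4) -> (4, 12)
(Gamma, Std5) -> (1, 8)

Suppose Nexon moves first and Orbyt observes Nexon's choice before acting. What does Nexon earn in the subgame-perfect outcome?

11

Orbyt best-responds to each possible Nexon move:
- Alpha: Orbyt compares 10, 1, 9, 9, 2 and picks Std1; Nexon would get 8.
- Beta: Orbyt compares 7, 2, 0, 3, 2 and picks Std1; Nexon would get 11.
- Gamma: Orbyt compares 2, 1, 3, 12, 8 and picks Std4; Nexon would get 4.
Among 8, 11, 4, the best is 11 at Beta. Subgame-perfect outcome: (Beta, Std1) with payoffs (11, 7).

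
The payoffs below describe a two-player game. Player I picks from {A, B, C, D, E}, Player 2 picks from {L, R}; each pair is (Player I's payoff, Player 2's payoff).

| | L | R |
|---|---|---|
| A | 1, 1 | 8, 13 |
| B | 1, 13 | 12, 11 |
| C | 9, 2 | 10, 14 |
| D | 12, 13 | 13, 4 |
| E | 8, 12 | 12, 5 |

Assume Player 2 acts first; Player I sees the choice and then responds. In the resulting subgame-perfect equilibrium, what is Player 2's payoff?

Work backward from Player I's decision.
- L → Player I plays D (best of 1, 1, 9, 12, 8); Player 2 gets 13.
- R → Player I plays D (best of 8, 12, 10, 13, 12); Player 2 gets 4.
Among 13, 4, the best is 13 at L. Subgame-perfect outcome: (D, L) with payoffs (12, 13).

13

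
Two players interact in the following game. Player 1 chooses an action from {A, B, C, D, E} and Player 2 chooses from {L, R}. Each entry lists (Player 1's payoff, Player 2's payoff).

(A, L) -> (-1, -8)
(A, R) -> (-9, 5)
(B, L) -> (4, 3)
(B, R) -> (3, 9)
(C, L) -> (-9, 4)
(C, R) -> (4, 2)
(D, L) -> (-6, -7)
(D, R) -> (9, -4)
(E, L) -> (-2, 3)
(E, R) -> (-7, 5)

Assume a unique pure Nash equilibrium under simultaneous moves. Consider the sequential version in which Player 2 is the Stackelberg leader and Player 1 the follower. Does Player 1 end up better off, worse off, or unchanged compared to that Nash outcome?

Player 1 best-responds to each possible Player 2 move:
- L → Player 1 plays B (best of -1, 4, -9, -6, -2); Player 2 gets 3.
- R → Player 1 plays D (best of -9, 3, 4, 9, -7); Player 2 gets -4.
Player 2's induced payoffs are 3, -4, so Player 2 commits to L. Subgame-perfect outcome: (B, L) with payoffs (4, 3).
Now find the simultaneous Nash equilibrium.
Player 1's best replies: L→B; R→D.
Player 2's best replies: A→R; B→R; C→L; D→R; E→R.
The unique mutual best reply is (D, R), giving (9, -4).
Player 1 earns 4 sequentially versus 9 at the Nash outcome: worse off.

worse off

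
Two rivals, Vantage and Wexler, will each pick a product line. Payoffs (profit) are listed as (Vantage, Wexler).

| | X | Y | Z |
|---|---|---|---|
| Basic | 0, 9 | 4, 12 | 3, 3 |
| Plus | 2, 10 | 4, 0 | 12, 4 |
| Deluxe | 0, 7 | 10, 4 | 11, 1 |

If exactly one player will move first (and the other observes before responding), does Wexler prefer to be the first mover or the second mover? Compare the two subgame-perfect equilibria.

If Vantage leads: Wexler's best replies are Basic→Y, Plus→X, Deluxe→X; Vantage's induced payoffs 4, 2, 0; outcome (Basic, Y), payoffs (4, 12).
If Wexler leads: Vantage's best replies are X→Plus, Y→Deluxe, Z→Plus; Wexler's induced payoffs 10, 4, 4; outcome (Plus, X), payoffs (2, 10).
Wexler gets 10 moving first and 12 moving second, so Wexler prefers to move second.

second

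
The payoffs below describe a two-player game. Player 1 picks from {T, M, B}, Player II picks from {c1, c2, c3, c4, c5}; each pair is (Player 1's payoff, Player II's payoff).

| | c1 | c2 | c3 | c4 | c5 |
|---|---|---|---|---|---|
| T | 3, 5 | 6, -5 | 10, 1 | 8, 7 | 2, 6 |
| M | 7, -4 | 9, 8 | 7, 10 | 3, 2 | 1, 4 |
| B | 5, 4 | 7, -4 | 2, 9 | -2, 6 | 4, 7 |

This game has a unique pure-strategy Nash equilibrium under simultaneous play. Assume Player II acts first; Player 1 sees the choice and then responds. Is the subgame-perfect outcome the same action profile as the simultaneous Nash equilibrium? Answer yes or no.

no

Backward induction with Player II moving first.
- c1: BR = M, leader payoff -4.
- c2: BR = M, leader payoff 8.
- c3: BR = T, leader payoff 1.
- c4: BR = T, leader payoff 7.
- c5: BR = B, leader payoff 7.
Maximizing over -4, 8, 1, 7, 7, Player II chooses c2. Subgame-perfect outcome: (M, c2) with payoffs (9, 8).
Under simultaneous play:
Player 1's best replies: c1→M; c2→M; c3→T; c4→T; c5→B.
Player II's best replies: T→c4; M→c3; B→c3.
Only (T, c4) has each player best-responding; Nash payoffs (8, 7).
Sequential outcome (M, c2) differs from the Nash profile (T, c4).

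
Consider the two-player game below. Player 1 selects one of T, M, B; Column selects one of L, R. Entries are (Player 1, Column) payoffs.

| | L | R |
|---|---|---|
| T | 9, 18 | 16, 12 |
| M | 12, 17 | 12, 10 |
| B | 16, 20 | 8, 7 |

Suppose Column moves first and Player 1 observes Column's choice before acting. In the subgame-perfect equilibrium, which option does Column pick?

L

Work backward from Player 1's decision.
- L: Player 1 compares 9, 12, 16 and picks B; Column would get 20.
- R: Player 1 compares 16, 12, 8 and picks T; Column would get 12.
Column's induced payoffs are 20, 12, so Column commits to L. Subgame-perfect outcome: (B, L) with payoffs (16, 20).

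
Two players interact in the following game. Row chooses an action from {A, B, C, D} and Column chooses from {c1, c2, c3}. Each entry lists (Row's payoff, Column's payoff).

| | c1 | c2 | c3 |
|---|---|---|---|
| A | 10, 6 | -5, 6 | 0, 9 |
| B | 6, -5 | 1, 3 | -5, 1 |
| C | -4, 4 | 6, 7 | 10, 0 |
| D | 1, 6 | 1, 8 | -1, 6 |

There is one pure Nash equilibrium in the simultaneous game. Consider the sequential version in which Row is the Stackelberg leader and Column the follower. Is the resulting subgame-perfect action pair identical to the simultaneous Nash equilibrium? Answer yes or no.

yes

Solve by backward induction (Row leads).
- A → Column plays c3 (best of 6, 6, 9); Row gets 0.
- B → Column plays c2 (best of -5, 3, 1); Row gets 1.
- C → Column plays c2 (best of 4, 7, 0); Row gets 6.
- D → Column plays c2 (best of 6, 8, 6); Row gets 1.
Among 0, 1, 6, 1, the best is 6 at C. Subgame-perfect outcome: (C, c2) with payoffs (6, 7).
Now find the simultaneous Nash equilibrium.
Row's best replies: c1→A; c2→C; c3→C.
Column's best replies: A→c3; B→c2; C→c2; D→c2.
Only (C, c2) has each player best-responding; Nash payoffs (6, 7).
Sequential outcome (C, c2) coincides with the Nash profile (C, c2).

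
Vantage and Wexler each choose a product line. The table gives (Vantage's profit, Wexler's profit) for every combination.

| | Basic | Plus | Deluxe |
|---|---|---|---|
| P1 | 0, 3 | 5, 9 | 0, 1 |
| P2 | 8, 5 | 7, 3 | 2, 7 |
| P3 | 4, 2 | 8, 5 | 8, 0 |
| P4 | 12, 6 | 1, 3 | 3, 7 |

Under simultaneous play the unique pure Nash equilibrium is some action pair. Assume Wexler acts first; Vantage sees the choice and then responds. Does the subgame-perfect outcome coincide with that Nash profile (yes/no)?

Backward induction with Wexler moving first.
- Basic: Vantage compares 0, 8, 4, 12 and picks P4; Wexler would get 6.
- Plus: Vantage compares 5, 7, 8, 1 and picks P3; Wexler would get 5.
- Deluxe: Vantage compares 0, 2, 8, 3 and picks P3; Wexler would get 0.
Among 6, 5, 0, the best is 6 at Basic. Subgame-perfect outcome: (P4, Basic) with payoffs (12, 6).
For the simultaneous game, intersect best replies.
Vantage's best replies: Basic→P4; Plus→P3; Deluxe→P3.
Wexler's best replies: P1→Plus; P2→Deluxe; P3→Plus; P4→Deluxe.
Only (P3, Plus) has each player best-responding; Nash payoffs (8, 5).
Sequential outcome (P4, Basic) differs from the Nash profile (P3, Plus).

no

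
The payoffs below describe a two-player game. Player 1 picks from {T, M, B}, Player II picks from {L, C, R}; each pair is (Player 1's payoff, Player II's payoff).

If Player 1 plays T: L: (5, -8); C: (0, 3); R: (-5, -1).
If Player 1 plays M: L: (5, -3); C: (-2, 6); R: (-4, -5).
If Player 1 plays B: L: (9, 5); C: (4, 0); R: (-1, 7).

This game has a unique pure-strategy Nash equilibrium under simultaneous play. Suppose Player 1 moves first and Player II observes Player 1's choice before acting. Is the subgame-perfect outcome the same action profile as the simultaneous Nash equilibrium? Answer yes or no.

Player II best-responds to each possible Player 1 move:
- T: BR = C, leader payoff 0.
- M: BR = C, leader payoff -2.
- B: BR = R, leader payoff -1.
Among 0, -2, -1, the best is 0 at T. Subgame-perfect outcome: (T, C) with payoffs (0, 3).
Now find the simultaneous Nash equilibrium.
Player 1's best replies: L→B; C→B; R→B.
Player II's best replies: T→C; M→C; B→R.
Only (B, R) has each player best-responding; Nash payoffs (-1, 7).
Sequential outcome (T, C) differs from the Nash profile (B, R).

no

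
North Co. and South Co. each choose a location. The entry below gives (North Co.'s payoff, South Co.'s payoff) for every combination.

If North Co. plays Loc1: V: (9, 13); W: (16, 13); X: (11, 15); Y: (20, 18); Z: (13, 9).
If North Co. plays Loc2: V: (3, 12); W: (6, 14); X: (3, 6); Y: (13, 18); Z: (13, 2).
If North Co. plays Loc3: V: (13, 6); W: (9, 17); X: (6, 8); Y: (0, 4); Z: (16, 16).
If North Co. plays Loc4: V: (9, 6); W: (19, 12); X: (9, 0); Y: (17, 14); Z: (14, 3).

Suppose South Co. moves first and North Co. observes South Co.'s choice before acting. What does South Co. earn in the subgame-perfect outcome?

Work backward from North Co.'s decision.
- V → North Co. plays Loc3 (best of 9, 3, 13, 9); South Co. gets 6.
- W → North Co. plays Loc4 (best of 16, 6, 9, 19); South Co. gets 12.
- X → North Co. plays Loc1 (best of 11, 3, 6, 9); South Co. gets 15.
- Y → North Co. plays Loc1 (best of 20, 13, 0, 17); South Co. gets 18.
- Z → North Co. plays Loc3 (best of 13, 13, 16, 14); South Co. gets 16.
Among 6, 12, 15, 18, 16, the best is 18 at Y. Subgame-perfect outcome: (Loc1, Y) with payoffs (20, 18).

18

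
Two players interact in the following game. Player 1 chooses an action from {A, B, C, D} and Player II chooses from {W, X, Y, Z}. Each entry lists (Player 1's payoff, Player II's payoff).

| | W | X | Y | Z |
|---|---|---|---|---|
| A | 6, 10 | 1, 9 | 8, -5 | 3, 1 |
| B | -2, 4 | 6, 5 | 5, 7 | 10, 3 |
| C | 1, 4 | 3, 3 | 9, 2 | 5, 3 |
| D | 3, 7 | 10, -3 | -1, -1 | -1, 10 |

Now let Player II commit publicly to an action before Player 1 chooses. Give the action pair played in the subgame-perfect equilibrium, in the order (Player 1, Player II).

(A, W)

Work backward from Player 1's decision.
- W: BR = A, leader payoff 10.
- X: BR = D, leader payoff -3.
- Y: BR = C, leader payoff 2.
- Z: BR = B, leader payoff 3.
Maximizing over 10, -3, 2, 3, Player II chooses W. Subgame-perfect outcome: (A, W) with payoffs (6, 10).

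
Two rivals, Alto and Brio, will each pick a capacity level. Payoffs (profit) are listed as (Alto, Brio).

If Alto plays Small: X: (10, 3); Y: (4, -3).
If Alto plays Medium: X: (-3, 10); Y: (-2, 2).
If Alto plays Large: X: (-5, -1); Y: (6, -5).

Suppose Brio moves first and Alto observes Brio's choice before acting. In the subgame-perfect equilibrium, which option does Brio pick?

Work backward from Alto's decision.
- X: Alto compares 10, -3, -5 and picks Small; Brio would get 3.
- Y: Alto compares 4, -2, 6 and picks Large; Brio would get -5.
Among 3, -5, the best is 3 at X. Subgame-perfect outcome: (Small, X) with payoffs (10, 3).

X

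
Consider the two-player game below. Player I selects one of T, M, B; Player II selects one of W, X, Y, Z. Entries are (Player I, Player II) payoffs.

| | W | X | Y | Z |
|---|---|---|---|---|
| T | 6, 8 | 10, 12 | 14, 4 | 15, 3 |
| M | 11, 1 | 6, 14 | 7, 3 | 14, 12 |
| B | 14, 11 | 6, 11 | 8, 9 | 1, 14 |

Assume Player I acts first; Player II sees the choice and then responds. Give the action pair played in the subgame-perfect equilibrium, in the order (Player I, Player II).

Backward induction with Player I moving first.
- T: Player II compares 8, 12, 4, 3 and picks X; Player I would get 10.
- M: Player II compares 1, 14, 3, 12 and picks X; Player I would get 6.
- B: Player II compares 11, 11, 9, 14 and picks Z; Player I would get 1.
Among 10, 6, 1, the best is 10 at T. Subgame-perfect outcome: (T, X) with payoffs (10, 12).

(T, X)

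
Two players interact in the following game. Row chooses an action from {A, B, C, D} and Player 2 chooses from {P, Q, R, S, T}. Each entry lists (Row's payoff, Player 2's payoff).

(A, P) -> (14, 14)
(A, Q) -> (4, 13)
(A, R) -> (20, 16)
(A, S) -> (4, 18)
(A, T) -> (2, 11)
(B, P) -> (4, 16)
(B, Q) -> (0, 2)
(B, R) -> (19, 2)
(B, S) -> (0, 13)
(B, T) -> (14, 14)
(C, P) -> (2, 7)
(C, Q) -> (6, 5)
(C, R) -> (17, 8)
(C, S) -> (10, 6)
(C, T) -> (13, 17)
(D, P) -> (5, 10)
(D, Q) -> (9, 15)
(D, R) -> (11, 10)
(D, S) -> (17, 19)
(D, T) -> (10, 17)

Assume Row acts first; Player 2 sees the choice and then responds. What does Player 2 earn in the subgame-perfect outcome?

19

Solve by backward induction (Row leads).
- A: BR = S, leader payoff 4.
- B: BR = P, leader payoff 4.
- C: BR = T, leader payoff 13.
- D: BR = S, leader payoff 17.
Row's induced payoffs are 4, 4, 13, 17, so Row commits to D. Subgame-perfect outcome: (D, S) with payoffs (17, 19).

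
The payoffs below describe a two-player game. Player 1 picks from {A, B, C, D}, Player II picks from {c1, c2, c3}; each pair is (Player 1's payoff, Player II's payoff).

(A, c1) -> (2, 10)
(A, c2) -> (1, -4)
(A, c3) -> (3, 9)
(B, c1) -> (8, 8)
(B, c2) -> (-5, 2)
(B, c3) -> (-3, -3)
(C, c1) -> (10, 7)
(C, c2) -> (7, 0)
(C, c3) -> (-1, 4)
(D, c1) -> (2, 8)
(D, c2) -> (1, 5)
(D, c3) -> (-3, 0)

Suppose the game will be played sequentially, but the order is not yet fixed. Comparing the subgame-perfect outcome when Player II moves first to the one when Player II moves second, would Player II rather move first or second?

If Player 1 leads: Player II's best replies are A→c1, B→c1, C→c1, D→c1; Player 1's induced payoffs 2, 8, 10, 2; outcome (C, c1), payoffs (10, 7).
If Player II leads: Player 1's best replies are c1→C, c2→C, c3→A; Player II's induced payoffs 7, 0, 9; outcome (A, c3), payoffs (3, 9).
Player II gets 9 moving first and 7 moving second, so Player II prefers to move first.

first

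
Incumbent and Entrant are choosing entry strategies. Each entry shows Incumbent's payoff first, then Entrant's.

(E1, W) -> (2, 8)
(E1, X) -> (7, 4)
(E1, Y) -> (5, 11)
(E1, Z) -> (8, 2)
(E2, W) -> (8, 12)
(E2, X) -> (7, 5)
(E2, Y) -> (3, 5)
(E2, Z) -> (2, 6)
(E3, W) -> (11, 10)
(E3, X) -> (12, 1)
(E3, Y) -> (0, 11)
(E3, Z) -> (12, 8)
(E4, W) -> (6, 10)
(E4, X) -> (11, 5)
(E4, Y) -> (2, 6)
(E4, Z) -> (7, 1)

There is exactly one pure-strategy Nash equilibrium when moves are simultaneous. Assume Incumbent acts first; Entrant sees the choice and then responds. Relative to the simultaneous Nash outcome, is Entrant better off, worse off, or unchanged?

better off

Work backward from Entrant's decision.
- E1: Entrant compares 8, 4, 11, 2 and picks Y; Incumbent would get 5.
- E2: Entrant compares 12, 5, 5, 6 and picks W; Incumbent would get 8.
- E3: Entrant compares 10, 1, 11, 8 and picks Y; Incumbent would get 0.
- E4: Entrant compares 10, 5, 6, 1 and picks W; Incumbent would get 6.
Incumbent's induced payoffs are 5, 8, 0, 6, so Incumbent commits to E2. Subgame-perfect outcome: (E2, W) with payoffs (8, 12).
Under simultaneous play:
Incumbent's best replies: W→E3; X→E3; Y→E1; Z→E3.
Entrant's best replies: E1→Y; E2→W; E3→Y; E4→W.
Only (E1, Y) has each player best-responding; Nash payoffs (5, 11).
Entrant earns 12 sequentially versus 11 at the Nash outcome: better off.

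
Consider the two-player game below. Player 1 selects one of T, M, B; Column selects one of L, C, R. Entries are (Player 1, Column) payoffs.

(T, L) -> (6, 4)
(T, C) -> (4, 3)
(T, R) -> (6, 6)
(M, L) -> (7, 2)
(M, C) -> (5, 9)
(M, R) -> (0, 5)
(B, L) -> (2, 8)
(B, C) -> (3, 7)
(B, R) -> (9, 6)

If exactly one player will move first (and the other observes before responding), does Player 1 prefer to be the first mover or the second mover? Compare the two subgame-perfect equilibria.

If Player 1 leads: Column's best replies are T→R, M→C, B→L; Player 1's induced payoffs 6, 5, 2; outcome (T, R), payoffs (6, 6).
If Column leads: Player 1's best replies are L→M, C→M, R→B; Column's induced payoffs 2, 9, 6; outcome (M, C), payoffs (5, 9).
Player 1 gets 6 moving first and 5 moving second, so Player 1 prefers to move first.

first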